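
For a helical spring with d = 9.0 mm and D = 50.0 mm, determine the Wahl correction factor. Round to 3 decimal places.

1.275

C = D/d = 50.0/9.0 = 5.5556
K_W = (4C−1)/(4C−4) + 0.615/C = 21.222/18.222 + 0.1107 = 1.2753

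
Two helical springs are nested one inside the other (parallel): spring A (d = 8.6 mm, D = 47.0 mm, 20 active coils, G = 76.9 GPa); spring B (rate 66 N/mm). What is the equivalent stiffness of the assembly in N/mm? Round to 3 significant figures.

k_A = Gd⁴/(8D³N_a) = (76.9×10³)(8.6⁴)/(8·47.0³·20) = 25.323 N/mm
Parallel: k_eq = 25.323 + 66 = 91.323 N/mm

91.3 N/mm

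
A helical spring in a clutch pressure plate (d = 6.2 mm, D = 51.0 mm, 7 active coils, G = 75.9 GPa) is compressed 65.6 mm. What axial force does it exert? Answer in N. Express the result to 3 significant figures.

k = Gd⁴/(8D³N_a) = (75.9×10³)(6.2⁴)/(8·51.0³·7) = 15.098 N/mm
F = k·δ = 15.098 × 65.6 = 990.41 N

990 N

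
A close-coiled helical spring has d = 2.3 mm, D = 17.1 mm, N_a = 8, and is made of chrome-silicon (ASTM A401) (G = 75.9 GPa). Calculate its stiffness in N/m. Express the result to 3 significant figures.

6640 N/m

k = Gd⁴/(8D³N_a) = (75.9×10³ × 2.3⁴) / (8 × 17.1³ × 8)
  = 2.12399e+06 / 320014 = 6.6372 N/mm = 6637.2 N/m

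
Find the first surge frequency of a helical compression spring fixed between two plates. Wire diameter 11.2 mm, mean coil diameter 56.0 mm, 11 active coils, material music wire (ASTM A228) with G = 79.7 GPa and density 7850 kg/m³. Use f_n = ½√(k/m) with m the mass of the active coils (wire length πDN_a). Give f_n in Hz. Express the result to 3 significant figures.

116 Hz

k = Gd⁴/(8D³N_a) = (79.7×10³)(11.2⁴)/(8·56.0³·11) = 81.149 N/mm = 81149 N/m
Wire length L = πDN_a = π·56.0·11 = 1935.2 mm
m = ρ·(πd²/4)·L = 7850 × 98.52×10⁻⁶ m² × 1.9352 m = 1.4967 kg
f_n = ½√(k/m) = 0.5·√(81149/1.4967) = 0.5·√(54220) = 116.43 Hz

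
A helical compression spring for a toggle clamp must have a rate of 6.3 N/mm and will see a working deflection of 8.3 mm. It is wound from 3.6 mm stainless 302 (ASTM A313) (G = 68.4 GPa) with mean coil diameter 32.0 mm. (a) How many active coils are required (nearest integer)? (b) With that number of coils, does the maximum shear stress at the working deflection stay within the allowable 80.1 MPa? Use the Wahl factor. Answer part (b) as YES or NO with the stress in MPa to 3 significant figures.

(a) 7 coils; (b) NO, τ_max = 106 MPa

N_a = Gd⁴/(8D³k) = (68.4×10³)(3.6⁴)/(8·32.0³·6.3) = 6.956 → N_a = 7
Actual rate k = Gd⁴/(8D³·7) = 6.2608 N/mm
Working load F = kδ = 6.2608·8.3 = 51.964 N
C = 32.0/3.6 = 8.8889; K_W = (4C−1)/(4C−4)+0.615/C = 1.1643
τ_max = K_W·8FD/(πd³) = 1.1643·90.759 = 105.67 MPa
τ_max > 80.1 MPa → exceeds allowable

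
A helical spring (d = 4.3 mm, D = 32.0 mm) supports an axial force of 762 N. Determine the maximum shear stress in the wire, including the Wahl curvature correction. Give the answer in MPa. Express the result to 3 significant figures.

936 MPa

Spring index C = D/d = 32.0/4.3 = 7.4419
K_W = (4C−1)/(4C−4) + 0.615/C = 28.767/25.767 + 0.0826 = 1.1991
τ₀ = 8FD/(πd³) = 8·762·32.0/(π·4.3³) = 195072/249.78 = 780.98 MPa
τ_max = K·τ₀ = 1.1991 × 780.98 = 936.45 MPa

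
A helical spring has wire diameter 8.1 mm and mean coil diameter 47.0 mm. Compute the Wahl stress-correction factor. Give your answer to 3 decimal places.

1.262

C = D/d = 47.0/8.1 = 5.8025
K_W = (4C−1)/(4C−4) + 0.615/C = 22.210/19.210 + 0.1060 = 1.2622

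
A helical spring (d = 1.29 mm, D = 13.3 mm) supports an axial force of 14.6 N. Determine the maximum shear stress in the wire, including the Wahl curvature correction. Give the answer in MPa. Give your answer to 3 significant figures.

Spring index C = D/d = 13.3/1.29 = 10.3101
K_W = (4C−1)/(4C−4) + 0.615/C = 40.240/37.240 + 0.0597 = 1.1402
τ₀ = 8FD/(πd³) = 8·14.6·13.3/(π·1.29³) = 1553.44/6.744 = 230.34 MPa
τ_max = K·τ₀ = 1.1402 × 230.34 = 262.64 MPa

263 MPa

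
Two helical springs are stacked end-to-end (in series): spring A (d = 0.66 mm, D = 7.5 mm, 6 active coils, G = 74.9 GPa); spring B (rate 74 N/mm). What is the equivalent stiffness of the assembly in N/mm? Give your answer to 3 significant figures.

0.695 N/mm

k_A = Gd⁴/(8D³N_a) = (74.9×10³)(0.66⁴)/(8·7.5³·6) = 0.70183 N/mm
Series: 1/k_eq = 1/0.70183 + 1/74 = 1.4384; k_eq = 0.69524 N/mm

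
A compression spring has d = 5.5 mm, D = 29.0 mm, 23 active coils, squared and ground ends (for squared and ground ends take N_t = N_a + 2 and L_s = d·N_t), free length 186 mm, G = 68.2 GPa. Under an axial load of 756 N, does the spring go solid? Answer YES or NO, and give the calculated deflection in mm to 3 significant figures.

YES, δ = 54.4 mm

k = Gd⁴/(8D³N_a) = (68.2×10³)(5.5⁴)/(8·29.0³·23) = 13.907 N/mm
N_t = 25; L_s = 5.5·25 = 137.5 mm; δ_solid = L₀ − L_s = 186 − 137.5 = 48.5 mm
δ = F/k = 756/13.907 = 54.362 mm
δ ≥ δ_solid → spring goes solid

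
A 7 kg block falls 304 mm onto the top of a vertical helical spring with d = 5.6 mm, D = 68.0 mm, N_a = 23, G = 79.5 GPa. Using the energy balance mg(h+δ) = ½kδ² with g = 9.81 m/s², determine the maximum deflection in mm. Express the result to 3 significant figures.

k = Gd⁴/(8D³N_a) = (79.5×10³)(5.6⁴)/(8·68.0³·23) = 1.3514 N/mm
W = mg = 7 × 9.81 = 68.67 N
½kδ² − Wδ − Wh = 0 → δ = (W + √(W² + 2kWh))/k
δ = (68.67 + √(4715.6 + 56421.6))/1.3514 = (68.67 + 247.26)/1.3514 = 233.78 mm

234 mm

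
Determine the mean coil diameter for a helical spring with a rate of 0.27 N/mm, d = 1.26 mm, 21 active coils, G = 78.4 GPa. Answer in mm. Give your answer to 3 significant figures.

16.3 mm

D = (Gd⁴/(8N_a·k))^(1/3) = (78.4×10³·1.26⁴/(8·21·0.27))^(1/3)
  = (4356.37)^(1/3) = 16.3321 mm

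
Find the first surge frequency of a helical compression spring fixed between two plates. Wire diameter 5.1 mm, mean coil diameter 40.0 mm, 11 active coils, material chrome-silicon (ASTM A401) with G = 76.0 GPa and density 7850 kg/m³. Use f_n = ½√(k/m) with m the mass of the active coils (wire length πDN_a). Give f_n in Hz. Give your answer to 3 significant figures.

101 Hz

k = Gd⁴/(8D³N_a) = (76.0×10³)(5.1⁴)/(8·40.0³·11) = 9.1292 N/mm = 9129.2 N/m
Wire length L = πDN_a = π·40.0·11 = 1382.3 mm
m = ρ·(πd²/4)·L = 7850 × 20.428×10⁻⁶ m² × 1.3823 m = 0.22167 kg
f_n = ½√(k/m) = 0.5·√(9129.2/0.22167) = 0.5·√(41184) = 101.47 Hz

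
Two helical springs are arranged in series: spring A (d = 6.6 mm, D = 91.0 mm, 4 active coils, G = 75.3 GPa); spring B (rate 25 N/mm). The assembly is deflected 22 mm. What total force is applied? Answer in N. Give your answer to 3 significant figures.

k_A = Gd⁴/(8D³N_a) = (75.3×10³)(6.6⁴)/(8·91.0³·4) = 5.9251 N/mm
Series: 1/k_eq = 1/5.9251 + 1/25 = 0.20877; k_eq = 4.7899 N/mm
F = k_eq·δ = 4.7899·22 = 105.38 N

105 N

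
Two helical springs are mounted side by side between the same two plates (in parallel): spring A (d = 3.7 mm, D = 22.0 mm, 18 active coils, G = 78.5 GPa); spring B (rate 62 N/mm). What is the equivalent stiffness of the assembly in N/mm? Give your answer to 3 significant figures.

k_A = Gd⁴/(8D³N_a) = (78.5×10³)(3.7⁴)/(8·22.0³·18) = 9.595 N/mm
Parallel: k_eq = 9.595 + 62 = 71.595 N/mm

71.6 N/mm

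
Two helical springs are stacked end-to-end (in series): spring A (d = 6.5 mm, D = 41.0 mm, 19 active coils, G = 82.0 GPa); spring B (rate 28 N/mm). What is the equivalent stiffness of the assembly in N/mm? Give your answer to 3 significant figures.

9.32 N/mm

k_A = Gd⁴/(8D³N_a) = (82.0×10³)(6.5⁴)/(8·41.0³·19) = 13.972 N/mm
Series: 1/k_eq = 1/13.972 + 1/28 = 0.10728; k_eq = 9.3211 N/mm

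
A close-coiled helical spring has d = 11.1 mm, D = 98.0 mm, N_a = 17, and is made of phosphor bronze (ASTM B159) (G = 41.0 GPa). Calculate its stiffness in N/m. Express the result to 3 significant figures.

4860 N/m

k = Gd⁴/(8D³N_a) = (41.0×10³ × 11.1⁴) / (8 × 98.0³ × 17)
  = 6.22409e+08 / 1.28002e+08 = 4.8625 N/mm = 4862.5 N/m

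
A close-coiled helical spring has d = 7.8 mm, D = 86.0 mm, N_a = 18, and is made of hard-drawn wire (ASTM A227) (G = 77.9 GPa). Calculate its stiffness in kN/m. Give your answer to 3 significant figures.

k = Gd⁴/(8D³N_a) = (77.9×10³ × 7.8⁴) / (8 × 86.0³ × 18)
  = 2.88347e+08 / 9.15921e+07 = 3.1482 N/mm

3.15 kN/m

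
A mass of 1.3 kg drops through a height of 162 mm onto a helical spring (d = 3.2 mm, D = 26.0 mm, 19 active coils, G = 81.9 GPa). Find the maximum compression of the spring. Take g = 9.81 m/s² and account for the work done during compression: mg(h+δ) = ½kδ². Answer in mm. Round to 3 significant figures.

k = Gd⁴/(8D³N_a) = (81.9×10³)(3.2⁴)/(8·26.0³·19) = 3.2145 N/mm
W = mg = 1.3 × 9.81 = 12.753 N
½kδ² − Wδ − Wh = 0 → δ = (W + √(W² + 2kWh))/k
δ = (12.753 + √(162.64 + 13282.4))/3.2145 = (12.753 + 115.95)/3.2145 = 40.039 mm

40.0 mm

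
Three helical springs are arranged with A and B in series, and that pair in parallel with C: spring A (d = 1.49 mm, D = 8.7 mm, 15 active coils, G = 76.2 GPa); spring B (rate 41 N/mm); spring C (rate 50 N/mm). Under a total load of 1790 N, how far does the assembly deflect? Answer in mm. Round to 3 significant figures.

k_A = Gd⁴/(8D³N_a) = (76.2×10³)(1.49⁴)/(8·8.7³·15) = 4.7529 N/mm
Springs A,B series: k_AB = 1/(1/4.7529+1/41) = 4.2592 N/mm; parallel with C: k_eq = 4.2592+50 = 54.259 N/mm
δ = F/k_eq = 1790/54.259 = 32.99 mm

33.0 mm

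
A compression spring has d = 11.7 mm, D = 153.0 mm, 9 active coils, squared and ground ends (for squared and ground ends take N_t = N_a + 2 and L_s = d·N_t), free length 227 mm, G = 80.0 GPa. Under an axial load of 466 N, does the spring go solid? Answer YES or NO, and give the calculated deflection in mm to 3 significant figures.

k = Gd⁴/(8D³N_a) = (80.0×10³)(11.7⁴)/(8·153.0³·9) = 5.8134 N/mm
N_t = 11; L_s = 11.7·11 = 128.7 mm; δ_solid = L₀ − L_s = 227 − 128.7 = 98.3 mm
δ = F/k = 466/5.8134 = 80.16 mm
δ < δ_solid → spring does not go solid

NO, δ = 80.2 mm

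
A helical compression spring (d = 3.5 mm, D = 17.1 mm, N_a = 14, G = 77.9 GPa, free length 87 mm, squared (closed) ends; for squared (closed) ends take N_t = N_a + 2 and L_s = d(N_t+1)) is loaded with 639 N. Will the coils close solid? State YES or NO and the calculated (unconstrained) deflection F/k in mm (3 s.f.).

k = Gd⁴/(8D³N_a) = (77.9×10³)(3.5⁴)/(8·17.1³·14) = 20.874 N/mm
N_t = 16; L_s = 3.5·17 = 59.5 mm; δ_solid = L₀ − L_s = 87 − 59.5 = 27.5 mm
δ = F/k = 639/20.874 = 30.612 mm
δ ≥ δ_solid → spring goes solid

YES, δ = 30.6 mm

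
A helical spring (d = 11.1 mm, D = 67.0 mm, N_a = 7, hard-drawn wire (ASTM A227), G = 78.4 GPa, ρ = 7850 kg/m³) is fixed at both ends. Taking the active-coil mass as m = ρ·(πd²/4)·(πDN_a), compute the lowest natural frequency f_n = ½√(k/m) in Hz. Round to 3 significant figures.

k = Gd⁴/(8D³N_a) = (78.4×10³)(11.1⁴)/(8·67.0³·7) = 70.664 N/mm = 70664 N/m
Wire length L = πDN_a = π·67.0·7 = 1473.4 mm
m = ρ·(πd²/4)·L = 7850 × 96.769×10⁻⁶ m² × 1.4734 m = 1.1193 kg
f_n = ½√(k/m) = 0.5·√(70664/1.1193) = 0.5·√(63135) = 125.63 Hz

126 Hz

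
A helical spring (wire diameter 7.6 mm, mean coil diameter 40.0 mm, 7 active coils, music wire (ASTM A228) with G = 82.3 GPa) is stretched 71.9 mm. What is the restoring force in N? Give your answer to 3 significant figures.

5510 N

k = Gd⁴/(8D³N_a) = (82.3×10³)(7.6⁴)/(8·40.0³·7) = 76.61 N/mm
F = k·δ = 76.61 × 71.9 = 5508.3 N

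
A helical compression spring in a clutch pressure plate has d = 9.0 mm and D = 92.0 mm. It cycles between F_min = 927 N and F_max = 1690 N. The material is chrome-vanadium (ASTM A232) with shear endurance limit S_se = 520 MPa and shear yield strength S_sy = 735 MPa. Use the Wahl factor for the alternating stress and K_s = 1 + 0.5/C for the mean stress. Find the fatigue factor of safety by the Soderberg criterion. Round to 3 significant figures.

C = D/d = 92.0/9.0 = 10.2222; K_W = (4C−1)/(4C−4)+0.615/C = 1.1415; K_s = 1+0.5/C = 1.0489
F_a = (F_max−F_min)/2 = 381.5 N; F_m = (F_max+F_min)/2 = 1308.5 N
τ_a = K_W·8F_aD/(πd³) = 1.1415 × 122.6 = 139.95 MPa
τ_m = K_s·8F_mD/(πd³) = 1.0489 × 420.51 = 441.08 MPa
Soderberg: 1/n_f = τ_a/S_se + τ_m/S_sy = 139.95/520 + 441.08/735 = 0.26913 + 0.60010 = 0.86923
n_f = 1/0.86923 = 1.15

1.15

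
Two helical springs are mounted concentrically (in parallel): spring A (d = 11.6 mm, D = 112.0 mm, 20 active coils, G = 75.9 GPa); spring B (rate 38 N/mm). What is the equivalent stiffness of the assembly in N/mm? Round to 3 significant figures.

44.1 N/mm

k_A = Gd⁴/(8D³N_a) = (75.9×10³)(11.6⁴)/(8·112.0³·20) = 6.1136 N/mm
Parallel: k_eq = 6.1136 + 38 = 44.114 N/mm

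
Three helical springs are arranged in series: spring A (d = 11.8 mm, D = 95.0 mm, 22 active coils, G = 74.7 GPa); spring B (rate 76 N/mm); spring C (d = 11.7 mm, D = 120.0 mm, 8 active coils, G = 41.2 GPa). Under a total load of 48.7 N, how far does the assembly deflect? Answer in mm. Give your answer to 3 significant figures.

k_A = Gd⁴/(8D³N_a) = (74.7×10³)(11.8⁴)/(8·95.0³·22) = 9.5977 N/mm
k_C = Gd⁴/(8D³N_a) = (41.2×10³)(11.7⁴)/(8·120.0³·8) = 6.981 N/mm
Series: 1/k_eq = 1/9.5977 + 1/76 + 1/6.981 = 0.2606; k_eq = 3.8374 N/mm
δ = F/k_eq = 48.7/3.8374 = 12.691 mm

12.7 mm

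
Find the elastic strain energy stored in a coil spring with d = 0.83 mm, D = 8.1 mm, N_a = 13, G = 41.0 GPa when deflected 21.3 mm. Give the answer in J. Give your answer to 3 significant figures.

k = Gd⁴/(8D³N_a) = (41.0×10³)(0.83⁴)/(8·8.1³·13) = 0.35205 N/mm
U = ½kδ² = 0.5 × 0.35205 × 21.3² = 79.861 N·mm = 0.079861 J

0.0799 J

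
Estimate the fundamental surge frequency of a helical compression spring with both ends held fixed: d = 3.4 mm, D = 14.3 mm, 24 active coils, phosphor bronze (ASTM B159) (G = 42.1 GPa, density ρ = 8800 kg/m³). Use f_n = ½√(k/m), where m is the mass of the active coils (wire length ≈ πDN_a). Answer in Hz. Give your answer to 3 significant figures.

171 Hz

k = Gd⁴/(8D³N_a) = (42.1×10³)(3.4⁴)/(8·14.3³·24) = 10.02 N/mm = 10020 N/m
Wire length L = πDN_a = π·14.3·24 = 1078.2 mm
m = ρ·(πd²/4)·L = 8800 × 9.0792×10⁻⁶ m² × 1.0782 m = 0.086144 kg
f_n = ½√(k/m) = 0.5·√(10020/0.086144) = 0.5·√(1.1632e+05) = 170.53 Hz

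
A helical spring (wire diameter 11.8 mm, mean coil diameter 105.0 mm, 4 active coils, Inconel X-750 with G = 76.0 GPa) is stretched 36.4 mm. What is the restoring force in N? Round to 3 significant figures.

1450 N

k = Gd⁴/(8D³N_a) = (76.0×10³)(11.8⁴)/(8·105.0³·4) = 39.776 N/mm
F = k·δ = 39.776 × 36.4 = 1447.9 N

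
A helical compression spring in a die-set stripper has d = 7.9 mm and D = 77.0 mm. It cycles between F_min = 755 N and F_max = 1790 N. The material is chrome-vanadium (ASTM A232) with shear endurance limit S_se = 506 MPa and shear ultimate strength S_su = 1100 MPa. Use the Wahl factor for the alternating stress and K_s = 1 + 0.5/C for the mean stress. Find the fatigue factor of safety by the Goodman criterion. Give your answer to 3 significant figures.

C = D/d = 77.0/7.9 = 9.7468; K_W = (4C−1)/(4C−4)+0.615/C = 1.1488; K_s = 1+0.5/C = 1.0513
F_a = (F_max−F_min)/2 = 517.5 N; F_m = (F_max+F_min)/2 = 1272.5 N
τ_a = K_W·8F_aD/(πd³) = 1.1488 × 205.81 = 236.44 MPa
τ_m = K_s·8F_mD/(πd³) = 1.0513 × 506.07 = 532.03 MPa
Goodman: 1/n_f = τ_a/S_se + τ_m/S_su = 236.44/506 + 532.03/1100 = 0.46727 + 0.48366 = 0.95093
n_f = 1/0.95093 = 1.052

1.05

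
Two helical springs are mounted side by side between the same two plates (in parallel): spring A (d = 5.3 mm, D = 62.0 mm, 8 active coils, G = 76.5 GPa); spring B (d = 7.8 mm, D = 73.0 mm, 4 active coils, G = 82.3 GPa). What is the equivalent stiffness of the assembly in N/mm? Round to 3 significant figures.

k_A = Gd⁴/(8D³N_a) = (76.5×10³)(5.3⁴)/(8·62.0³·8) = 3.9574 N/mm
k_B = Gd⁴/(8D³N_a) = (82.3×10³)(7.8⁴)/(8·73.0³·4) = 24.471 N/mm
Parallel: k_eq = 3.9574 + 24.471 = 28.429 N/mm

28.4 N/mm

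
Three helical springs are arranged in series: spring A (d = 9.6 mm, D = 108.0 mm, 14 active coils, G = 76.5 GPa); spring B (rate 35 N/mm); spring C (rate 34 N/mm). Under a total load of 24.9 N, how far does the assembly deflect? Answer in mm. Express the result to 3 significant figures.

k_A = Gd⁴/(8D³N_a) = (76.5×10³)(9.6⁴)/(8·108.0³·14) = 4.6053 N/mm
Series: 1/k_eq = 1/4.6053 + 1/35 + 1/34 = 0.27512; k_eq = 3.6347 N/mm
δ = F/k_eq = 24.9/3.6347 = 6.8506 mm

6.85 mm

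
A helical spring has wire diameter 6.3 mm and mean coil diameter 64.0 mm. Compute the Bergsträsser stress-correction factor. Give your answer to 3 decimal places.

C = D/d = 64.0/6.3 = 10.1587
K_B = (4C+2)/(4C−3) = 42.635/37.635 = 1.1329

1.133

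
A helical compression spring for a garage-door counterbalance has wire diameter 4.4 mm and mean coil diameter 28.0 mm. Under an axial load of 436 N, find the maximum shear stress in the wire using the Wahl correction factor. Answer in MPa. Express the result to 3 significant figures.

451 MPa

Spring index C = D/d = 28.0/4.4 = 6.3636
K_W = (4C−1)/(4C−4) + 0.615/C = 24.455/21.455 + 0.0966 = 1.2365
τ₀ = 8FD/(πd³) = 8·436·28.0/(π·4.4³) = 97664/267.61 = 364.94 MPa
τ_max = K·τ₀ = 1.2365 × 364.94 = 451.24 MPa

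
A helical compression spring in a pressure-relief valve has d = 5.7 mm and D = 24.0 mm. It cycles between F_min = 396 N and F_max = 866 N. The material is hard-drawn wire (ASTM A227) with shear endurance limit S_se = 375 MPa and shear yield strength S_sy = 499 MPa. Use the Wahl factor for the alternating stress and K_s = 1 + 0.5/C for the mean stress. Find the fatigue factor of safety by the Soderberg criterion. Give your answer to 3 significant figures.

C = D/d = 24.0/5.7 = 4.2105; K_W = (4C−1)/(4C−4)+0.615/C = 1.3797; K_s = 1+0.5/C = 1.1187
F_a = (F_max−F_min)/2 = 235 N; F_m = (F_max+F_min)/2 = 631 N
τ_a = K_W·8F_aD/(πd³) = 1.3797 × 77.552 = 107 MPa
τ_m = K_s·8F_mD/(πd³) = 1.1187 × 208.24 = 232.96 MPa
Soderberg: 1/n_f = τ_a/S_se + τ_m/S_sy = 107/375 + 232.96/499 = 0.28532 + 0.46686 = 0.75219
n_f = 1/0.75219 = 1.329

1.33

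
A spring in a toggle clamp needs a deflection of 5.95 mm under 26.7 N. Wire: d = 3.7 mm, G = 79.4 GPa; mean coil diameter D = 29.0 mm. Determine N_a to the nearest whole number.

Required rate k = F/δ = 26.7/5.95 = 4.4874 N/mm
N_a = Gd⁴/(8D³k) = (79.4×10³ × 3.7⁴)/(8 × 29.0³ × 4.4874)
    = 1.48808e+07 / 875545 = 17 → 17 coils

17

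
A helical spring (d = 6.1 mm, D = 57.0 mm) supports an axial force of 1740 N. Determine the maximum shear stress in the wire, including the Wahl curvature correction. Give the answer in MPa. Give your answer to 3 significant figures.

1290 MPa

Spring index C = D/d = 57.0/6.1 = 9.3443
K_W = (4C−1)/(4C−4) + 0.615/C = 36.377/33.377 + 0.0658 = 1.1557
τ₀ = 8FD/(πd³) = 8·1740·57.0/(π·6.1³) = 793440/713.08 = 1112.7 MPa
τ_max = K·τ₀ = 1.1557 × 1112.7 = 1285.9 MPa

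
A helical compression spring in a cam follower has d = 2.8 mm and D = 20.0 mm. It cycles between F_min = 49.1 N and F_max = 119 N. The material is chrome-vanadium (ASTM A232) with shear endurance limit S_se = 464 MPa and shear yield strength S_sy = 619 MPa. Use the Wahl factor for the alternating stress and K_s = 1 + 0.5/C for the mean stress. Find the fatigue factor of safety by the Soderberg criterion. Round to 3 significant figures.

1.82

C = D/d = 20.0/2.8 = 7.1429; K_W = (4C−1)/(4C−4)+0.615/C = 1.2082; K_s = 1+0.5/C = 1.0700
F_a = (F_max−F_min)/2 = 34.95 N; F_m = (F_max+F_min)/2 = 84.05 N
τ_a = K_W·8F_aD/(πd³) = 1.2082 × 81.085 = 97.967 MPa
τ_m = K_s·8F_mD/(πd³) = 1.0700 × 195 = 208.65 MPa
Soderberg: 1/n_f = τ_a/S_se + τ_m/S_sy = 97.967/464 + 208.65/619 = 0.21114 + 0.33708 = 0.54821
n_f = 1/0.54821 = 1.824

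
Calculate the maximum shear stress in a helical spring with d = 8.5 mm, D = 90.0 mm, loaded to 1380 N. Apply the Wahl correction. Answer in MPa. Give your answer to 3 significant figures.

Spring index C = D/d = 90.0/8.5 = 10.5882
K_W = (4C−1)/(4C−4) + 0.615/C = 41.353/38.353 + 0.0581 = 1.1363
τ₀ = 8FD/(πd³) = 8·1380·90.0/(π·8.5³) = 993600/1929.3 = 515 MPa
τ_max = K·τ₀ = 1.1363 × 515 = 585.19 MPa

585 MPa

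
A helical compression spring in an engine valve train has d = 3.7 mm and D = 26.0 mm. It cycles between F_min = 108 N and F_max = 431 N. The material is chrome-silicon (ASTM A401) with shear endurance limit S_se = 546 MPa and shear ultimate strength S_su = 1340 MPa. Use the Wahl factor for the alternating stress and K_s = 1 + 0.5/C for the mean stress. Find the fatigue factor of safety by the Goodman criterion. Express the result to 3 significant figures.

C = D/d = 26.0/3.7 = 7.0270; K_W = (4C−1)/(4C−4)+0.615/C = 1.2120; K_s = 1+0.5/C = 1.0712
F_a = (F_max−F_min)/2 = 161.5 N; F_m = (F_max+F_min)/2 = 269.5 N
τ_a = K_W·8F_aD/(πd³) = 1.2120 × 211.1 = 255.84 MPa
τ_m = K_s·8F_mD/(πd³) = 1.0712 × 352.26 = 377.33 MPa
Goodman: 1/n_f = τ_a/S_se + τ_m/S_su = 255.84/546 + 377.33/1340 = 0.46857 + 0.28159 = 0.75016
n_f = 1/0.75016 = 1.333

1.33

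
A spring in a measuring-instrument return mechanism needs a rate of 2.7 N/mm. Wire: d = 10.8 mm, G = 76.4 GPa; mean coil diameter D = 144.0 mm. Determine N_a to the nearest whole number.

16

N_a = Gd⁴/(8D³k) = (76.4×10³ × 10.8⁴)/(8 × 144.0³ × 2.7)
    = 1.03941e+09 / 6.44973e+07 = 16.12 → 16 coils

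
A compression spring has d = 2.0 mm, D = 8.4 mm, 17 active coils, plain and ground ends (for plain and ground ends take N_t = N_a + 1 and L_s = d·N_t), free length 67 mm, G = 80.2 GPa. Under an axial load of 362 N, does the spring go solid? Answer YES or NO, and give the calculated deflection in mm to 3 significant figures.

NO, δ = 22.7 mm

k = Gd⁴/(8D³N_a) = (80.2×10³)(2.0⁴)/(8·8.4³·17) = 15.919 N/mm
N_t = 18; L_s = 2.0·18 = 36 mm; δ_solid = L₀ − L_s = 67 − 36 = 31 mm
δ = F/k = 362/15.919 = 22.74 mm
δ < δ_solid → spring does not go solid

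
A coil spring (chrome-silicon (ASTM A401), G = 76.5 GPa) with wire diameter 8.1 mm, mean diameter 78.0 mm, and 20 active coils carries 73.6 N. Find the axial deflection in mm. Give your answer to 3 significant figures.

17.0 mm

k = Gd⁴/(8D³N_a) = (76.5×10³)(8.1⁴)/(8·78.0³·20) = 4.3371 N/mm
δ = F/k = 73.6 / 4.3371 = 16.97 mm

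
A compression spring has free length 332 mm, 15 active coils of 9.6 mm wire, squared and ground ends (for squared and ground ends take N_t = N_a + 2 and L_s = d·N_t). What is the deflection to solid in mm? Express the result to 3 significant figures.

169 mm

N_t = 17; L_s = 9.6·17 = 163.2 mm
δ_solid = L₀ − L_s = 332 − 163.2 = 168.8 mm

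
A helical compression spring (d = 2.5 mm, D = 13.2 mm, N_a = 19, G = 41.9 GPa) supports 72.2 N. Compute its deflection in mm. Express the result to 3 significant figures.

k = Gd⁴/(8D³N_a) = (41.9×10³)(2.5⁴)/(8·13.2³·19) = 4.6818 N/mm
δ = F/k = 72.2 / 4.6818 = 15.422 mm

15.4 mm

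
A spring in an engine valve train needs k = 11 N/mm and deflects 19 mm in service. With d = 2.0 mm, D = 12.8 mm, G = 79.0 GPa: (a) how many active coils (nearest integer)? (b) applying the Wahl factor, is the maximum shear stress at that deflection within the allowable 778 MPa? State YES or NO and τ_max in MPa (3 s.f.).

N_a = Gd⁴/(8D³k) = (79.0×10³)(2.0⁴)/(8·12.8³·11) = 6.849 → N_a = 7
Actual rate k = Gd⁴/(8D³·7) = 10.763 N/mm
Working load F = kδ = 10.763·19 = 204.5 N
C = 12.8/2.0 = 6.4000; K_W = (4C−1)/(4C−4)+0.615/C = 1.2350
τ_max = K_W·8FD/(πd³) = 1.2350·833.19 = 1029 MPa
τ_max > 778 MPa → exceeds allowable

(a) 7 coils; (b) NO, τ_max = 1030 MPa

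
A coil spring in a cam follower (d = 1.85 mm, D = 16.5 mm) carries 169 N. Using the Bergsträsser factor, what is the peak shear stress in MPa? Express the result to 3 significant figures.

1290 MPa

Spring index C = D/d = 16.5/1.85 = 8.9189
K_B = (4C+2)/(4C−3) = 37.676/32.676 = 1.1530
τ₀ = 8FD/(πd³) = 8·169·16.5/(π·1.85³) = 22308/19.891 = 1121.5 MPa
τ_max = K·τ₀ = 1.1530 × 1121.5 = 1293.1 MPa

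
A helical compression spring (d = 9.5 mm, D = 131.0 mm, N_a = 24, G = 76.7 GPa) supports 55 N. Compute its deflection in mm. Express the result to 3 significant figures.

k = Gd⁴/(8D³N_a) = (76.7×10³)(9.5⁴)/(8·131.0³·24) = 1.4474 N/mm
δ = F/k = 55 / 1.4474 = 38 mm

38.0 mm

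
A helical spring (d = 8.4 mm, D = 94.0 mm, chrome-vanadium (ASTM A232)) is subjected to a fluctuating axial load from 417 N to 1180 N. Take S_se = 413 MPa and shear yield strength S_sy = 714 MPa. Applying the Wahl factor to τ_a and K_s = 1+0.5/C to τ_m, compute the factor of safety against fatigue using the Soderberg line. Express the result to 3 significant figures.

C = D/d = 94.0/8.4 = 11.1905; K_W = (4C−1)/(4C−4)+0.615/C = 1.1286; K_s = 1+0.5/C = 1.0447
F_a = (F_max−F_min)/2 = 381.5 N; F_m = (F_max+F_min)/2 = 798.5 N
τ_a = K_W·8F_aD/(πd³) = 1.1286 × 154.07 = 173.88 MPa
τ_m = K_s·8F_mD/(πd³) = 1.0447 × 322.48 = 336.89 MPa
Soderberg: 1/n_f = τ_a/S_se + τ_m/S_sy = 173.88/413 + 336.89/714 = 0.42101 + 0.47184 = 0.89285
n_f = 1/0.89285 = 1.12

1.12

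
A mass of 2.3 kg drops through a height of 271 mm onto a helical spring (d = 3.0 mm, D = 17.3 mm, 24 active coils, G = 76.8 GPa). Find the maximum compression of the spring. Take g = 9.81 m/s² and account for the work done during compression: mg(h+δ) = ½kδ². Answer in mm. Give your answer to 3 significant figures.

k = Gd⁴/(8D³N_a) = (76.8×10³)(3.0⁴)/(8·17.3³·24) = 6.2576 N/mm
W = mg = 2.3 × 9.81 = 22.563 N
½kδ² − Wδ − Wh = 0 → δ = (W + √(W² + 2kWh))/k
δ = (22.563 + √(509.09 + 76524.9))/6.2576 = (22.563 + 277.55)/6.2576 = 47.96 mm

48.0 mm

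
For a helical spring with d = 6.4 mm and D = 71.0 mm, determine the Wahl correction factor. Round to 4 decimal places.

1.1297

C = D/d = 71.0/6.4 = 11.0938
K_W = (4C−1)/(4C−4) + 0.615/C = 43.375/40.375 + 0.0554 = 1.1297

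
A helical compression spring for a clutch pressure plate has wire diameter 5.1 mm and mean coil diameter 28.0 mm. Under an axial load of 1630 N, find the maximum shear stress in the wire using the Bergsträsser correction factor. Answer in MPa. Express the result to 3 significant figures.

Spring index C = D/d = 28.0/5.1 = 5.4902
K_B = (4C+2)/(4C−3) = 23.961/18.961 = 1.2637
τ₀ = 8FD/(πd³) = 8·1630·28.0/(π·5.1³) = 365120/416.74 = 876.14 MPa
τ_max = K·τ₀ = 1.2637 × 876.14 = 1107.2 MPa

1110 MPa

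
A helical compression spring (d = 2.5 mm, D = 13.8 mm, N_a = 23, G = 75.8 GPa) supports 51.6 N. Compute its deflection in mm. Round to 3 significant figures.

k = Gd⁴/(8D³N_a) = (75.8×10³)(2.5⁴)/(8·13.8³·23) = 6.1231 N/mm
δ = F/k = 51.6 / 6.1231 = 8.427 mm

8.43 mm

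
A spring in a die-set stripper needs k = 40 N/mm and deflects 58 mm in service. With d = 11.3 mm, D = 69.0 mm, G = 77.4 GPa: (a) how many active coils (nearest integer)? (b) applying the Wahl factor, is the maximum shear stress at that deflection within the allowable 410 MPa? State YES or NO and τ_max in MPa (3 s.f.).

N_a = Gd⁴/(8D³k) = (77.4×10³)(11.3⁴)/(8·69.0³·40) = 12 → N_a = 12
Actual rate k = Gd⁴/(8D³·12) = 40.016 N/mm
Working load F = kδ = 40.016·58 = 2320.9 N
C = 69.0/11.3 = 6.1062; K_W = (4C−1)/(4C−4)+0.615/C = 1.2476
τ_max = K_W·8FD/(πd³) = 1.2476·282.63 = 352.61 MPa
τ_max ≤ 410 MPa → acceptable

(a) 12 coils; (b) YES, τ_max = 353 MPa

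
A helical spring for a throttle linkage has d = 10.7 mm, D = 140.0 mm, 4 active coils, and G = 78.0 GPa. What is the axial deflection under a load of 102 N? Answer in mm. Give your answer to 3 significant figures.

k = Gd⁴/(8D³N_a) = (78.0×10³)(10.7⁴)/(8·140.0³·4) = 11.644 N/mm
δ = F/k = 102 / 11.644 = 8.76 mm

8.76 mm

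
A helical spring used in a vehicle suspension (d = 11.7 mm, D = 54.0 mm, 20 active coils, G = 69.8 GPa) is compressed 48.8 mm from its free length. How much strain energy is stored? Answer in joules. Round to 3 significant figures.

61.8 J

k = Gd⁴/(8D³N_a) = (69.8×10³)(11.7⁴)/(8·54.0³·20) = 51.916 N/mm
U = ½kδ² = 0.5 × 51.916 × 48.8² = 61817 N·mm = 61.817 J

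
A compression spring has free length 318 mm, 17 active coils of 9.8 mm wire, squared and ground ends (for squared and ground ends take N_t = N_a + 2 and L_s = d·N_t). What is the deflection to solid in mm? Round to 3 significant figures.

N_t = 19; L_s = 9.8·19 = 186.2 mm
δ_solid = L₀ − L_s = 318 − 186.2 = 131.8 mm

132 mm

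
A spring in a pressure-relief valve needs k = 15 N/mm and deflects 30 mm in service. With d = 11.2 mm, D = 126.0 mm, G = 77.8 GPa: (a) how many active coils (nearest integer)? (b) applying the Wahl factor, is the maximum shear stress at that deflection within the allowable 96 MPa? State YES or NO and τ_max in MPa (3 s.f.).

(a) 5 coils; (b) NO, τ_max = 118 MPa

N_a = Gd⁴/(8D³k) = (77.8×10³)(11.2⁴)/(8·126.0³·15) = 5.1 → N_a = 5
Actual rate k = Gd⁴/(8D³·5) = 15.3 N/mm
Working load F = kδ = 15.3·30 = 458.99 N
C = 126.0/11.2 = 11.2500; K_W = (4C−1)/(4C−4)+0.615/C = 1.1278
τ_max = K_W·8FD/(πd³) = 1.1278·104.82 = 118.22 MPa
τ_max > 96 MPa → exceeds allowable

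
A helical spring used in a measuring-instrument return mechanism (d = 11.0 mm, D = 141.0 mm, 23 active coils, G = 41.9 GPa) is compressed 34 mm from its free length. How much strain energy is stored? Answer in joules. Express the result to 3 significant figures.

0.687 J

k = Gd⁴/(8D³N_a) = (41.9×10³)(11.0⁴)/(8·141.0³·23) = 1.1893 N/mm
U = ½kδ² = 0.5 × 1.1893 × 34² = 687.44 N·mm = 0.68744 J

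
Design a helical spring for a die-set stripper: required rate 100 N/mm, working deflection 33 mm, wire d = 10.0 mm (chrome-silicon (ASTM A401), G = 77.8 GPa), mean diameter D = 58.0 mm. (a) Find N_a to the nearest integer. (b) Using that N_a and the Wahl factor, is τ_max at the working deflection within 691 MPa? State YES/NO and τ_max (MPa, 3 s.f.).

N_a = Gd⁴/(8D³k) = (77.8×10³)(10.0⁴)/(8·58.0³·100) = 4.984 → N_a = 5
Actual rate k = Gd⁴/(8D³·5) = 99.686 N/mm
Working load F = kδ = 99.686·33 = 3289.6 N
C = 58.0/10.0 = 5.8000; K_W = (4C−1)/(4C−4)+0.615/C = 1.2623
τ_max = K_W·8FD/(πd³) = 1.2623·485.87 = 613.3 MPa
τ_max ≤ 691 MPa → acceptable

(a) 5 coils; (b) YES, τ_max = 613 MPa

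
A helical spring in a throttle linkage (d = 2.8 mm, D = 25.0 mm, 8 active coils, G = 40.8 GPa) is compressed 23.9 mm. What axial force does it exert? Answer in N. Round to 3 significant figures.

k = Gd⁴/(8D³N_a) = (40.8×10³)(2.8⁴)/(8·25.0³·8) = 2.5078 N/mm
F = k·δ = 2.5078 × 23.9 = 59.936 N

59.9 N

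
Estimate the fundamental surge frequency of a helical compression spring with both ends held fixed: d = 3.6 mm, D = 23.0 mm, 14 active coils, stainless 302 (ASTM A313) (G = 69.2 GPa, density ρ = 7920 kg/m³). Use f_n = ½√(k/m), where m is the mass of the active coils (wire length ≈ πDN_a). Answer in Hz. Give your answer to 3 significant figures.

k = Gd⁴/(8D³N_a) = (69.2×10³)(3.6⁴)/(8·23.0³·14) = 8.5293 N/mm = 8529.3 N/m
Wire length L = πDN_a = π·23.0·14 = 1011.6 mm
m = ρ·(πd²/4)·L = 7920 × 10.179×10⁻⁶ m² × 1.0116 m = 0.08155 kg
f_n = ½√(k/m) = 0.5·√(8529.3/0.08155) = 0.5·√(1.0459e+05) = 161.7 Hz

162 Hz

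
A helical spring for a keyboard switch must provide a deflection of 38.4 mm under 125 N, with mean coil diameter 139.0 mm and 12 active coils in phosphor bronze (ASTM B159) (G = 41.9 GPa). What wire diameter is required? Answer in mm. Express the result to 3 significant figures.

Required rate k = F/δ = 125/38.4 = 3.2552 N/mm
d = (8D³N_a·k / G)^(1/4) = (8·139.0³·12·3.2552 / (41.9×10³))^0.25
  = (20030)^0.25 = 11.8965 mm

11.9 mm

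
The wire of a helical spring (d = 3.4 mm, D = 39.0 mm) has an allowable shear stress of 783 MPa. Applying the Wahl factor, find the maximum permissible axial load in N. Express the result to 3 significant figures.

C = D/d = 39.0/3.4 = 11.4706
K_W = (4C−1)/(4C−4) + 0.615/C = 44.882/41.882 + 0.0536 = 1.1252
τ_max = K·8FD/(πd³) → F_max = τ_allow·πd³/(8DK)
F_max = 783·π·3.4³/(8·39.0·1.1252) = 96683/351.08 = 275.39 N

275 N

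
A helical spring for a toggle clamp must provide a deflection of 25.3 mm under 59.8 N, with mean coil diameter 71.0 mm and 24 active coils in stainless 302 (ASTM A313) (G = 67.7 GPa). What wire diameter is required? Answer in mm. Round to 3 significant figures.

Required rate k = F/δ = 59.8/25.3 = 2.3636 N/mm
d = (8D³N_a·k / G)^(1/4) = (8·71.0³·24·2.3636 / (67.7×10³))^0.25
  = (2399.2)^0.25 = 6.9987 mm

7.00 mm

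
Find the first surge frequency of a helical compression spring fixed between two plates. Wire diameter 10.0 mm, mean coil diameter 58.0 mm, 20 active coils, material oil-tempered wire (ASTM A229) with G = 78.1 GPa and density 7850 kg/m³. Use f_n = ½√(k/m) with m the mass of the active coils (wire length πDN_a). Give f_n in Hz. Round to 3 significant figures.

k = Gd⁴/(8D³N_a) = (78.1×10³)(10.0⁴)/(8·58.0³·20) = 25.018 N/mm = 25018 N/m
Wire length L = πDN_a = π·58.0·20 = 3644.2 mm
m = ρ·(πd²/4)·L = 7850 × 78.54×10⁻⁶ m² × 3.6442 m = 2.2468 kg
f_n = ½√(k/m) = 0.5·√(25018/2.2468) = 0.5·√(11135) = 52.761 Hz

52.8 Hz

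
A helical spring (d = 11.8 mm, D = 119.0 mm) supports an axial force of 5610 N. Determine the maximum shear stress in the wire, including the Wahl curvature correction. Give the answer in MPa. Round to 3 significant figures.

1180 MPa

Spring index C = D/d = 119.0/11.8 = 10.0847
K_W = (4C−1)/(4C−4) + 0.615/C = 39.339/36.339 + 0.0610 = 1.1435
τ₀ = 8FD/(πd³) = 8·5610·119.0/(π·11.8³) = 5.34072e+06/5161.7 = 1034.7 MPa
τ_max = K·τ₀ = 1.1435 × 1034.7 = 1183.2 MPa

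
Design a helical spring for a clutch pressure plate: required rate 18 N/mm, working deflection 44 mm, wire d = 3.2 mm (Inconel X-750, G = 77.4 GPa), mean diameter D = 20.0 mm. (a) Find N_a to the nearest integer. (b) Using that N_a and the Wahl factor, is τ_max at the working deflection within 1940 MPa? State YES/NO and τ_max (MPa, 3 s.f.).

(a) 7 coils; (b) YES, τ_max = 1540 MPa

N_a = Gd⁴/(8D³k) = (77.4×10³)(3.2⁴)/(8·20.0³·18) = 7.045 → N_a = 7
Actual rate k = Gd⁴/(8D³·7) = 18.116 N/mm
Working load F = kδ = 18.116·44 = 797.11 N
C = 20.0/3.2 = 6.2500; K_W = (4C−1)/(4C−4)+0.615/C = 1.2413
τ_max = K_W·8FD/(πd³) = 1.2413·1238.9 = 1537.8 MPa
τ_max ≤ 1940 MPa → acceptable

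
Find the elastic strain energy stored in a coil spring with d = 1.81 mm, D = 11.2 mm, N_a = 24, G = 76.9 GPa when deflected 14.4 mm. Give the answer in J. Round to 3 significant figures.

k = Gd⁴/(8D³N_a) = (76.9×10³)(1.81⁴)/(8·11.2³·24) = 3.0597 N/mm
U = ½kδ² = 0.5 × 3.0597 × 14.4² = 317.23 N·mm = 0.31723 J

0.317 J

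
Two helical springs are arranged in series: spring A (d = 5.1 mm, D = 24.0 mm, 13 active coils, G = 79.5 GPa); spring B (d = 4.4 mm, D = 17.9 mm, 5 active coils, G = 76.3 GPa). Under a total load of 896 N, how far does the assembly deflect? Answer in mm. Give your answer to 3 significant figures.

k_A = Gd⁴/(8D³N_a) = (79.5×10³)(5.1⁴)/(8·24.0³·13) = 37.409 N/mm
k_B = Gd⁴/(8D³N_a) = (76.3×10³)(4.4⁴)/(8·17.9³·5) = 124.66 N/mm
Series: 1/k_eq = 1/37.409 + 1/124.66 = 0.034753; k_eq = 28.774 N/mm
δ = F/k_eq = 896/28.774 = 31.139 mm

31.1 mm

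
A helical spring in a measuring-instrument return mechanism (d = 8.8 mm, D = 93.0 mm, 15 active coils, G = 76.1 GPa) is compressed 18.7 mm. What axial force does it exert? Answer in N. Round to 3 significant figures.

88.4 N

k = Gd⁴/(8D³N_a) = (76.1×10³)(8.8⁴)/(8·93.0³·15) = 4.7281 N/mm
F = k·δ = 4.7281 × 18.7 = 88.415 N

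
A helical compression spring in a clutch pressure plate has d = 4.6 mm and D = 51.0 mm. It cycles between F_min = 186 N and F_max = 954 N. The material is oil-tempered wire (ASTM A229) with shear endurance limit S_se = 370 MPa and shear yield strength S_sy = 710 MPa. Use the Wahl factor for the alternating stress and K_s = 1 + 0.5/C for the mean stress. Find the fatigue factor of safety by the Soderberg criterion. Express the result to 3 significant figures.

0.373

C = D/d = 51.0/4.6 = 11.0870; K_W = (4C−1)/(4C−4)+0.615/C = 1.1298; K_s = 1+0.5/C = 1.0451
F_a = (F_max−F_min)/2 = 384 N; F_m = (F_max+F_min)/2 = 570 N
τ_a = K_W·8F_aD/(πd³) = 1.1298 × 512.35 = 578.87 MPa
τ_m = K_s·8F_mD/(πd³) = 1.0451 × 760.52 = 794.82 MPa
Soderberg: 1/n_f = τ_a/S_se + τ_m/S_sy = 578.87/370 + 794.82/710 = 1.56451 + 1.11946 = 2.684
n_f = 1/2.684 = 0.3726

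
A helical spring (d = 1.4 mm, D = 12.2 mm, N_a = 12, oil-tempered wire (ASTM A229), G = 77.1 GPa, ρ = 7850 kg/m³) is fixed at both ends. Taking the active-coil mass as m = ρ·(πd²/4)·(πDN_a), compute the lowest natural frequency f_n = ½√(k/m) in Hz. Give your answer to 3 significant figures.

k = Gd⁴/(8D³N_a) = (77.1×10³)(1.4⁴)/(8·12.2³·12) = 1.6991 N/mm = 1699.1 N/m
Wire length L = πDN_a = π·12.2·12 = 459.93 mm
m = ρ·(πd²/4)·L = 7850 × 1.5394×10⁻⁶ m² × 0.45993 m = 0.0055578 kg
f_n = ½√(k/m) = 0.5·√(1699.1/0.0055578) = 0.5·√(3.0571e+05) = 276.46 Hz

276 Hz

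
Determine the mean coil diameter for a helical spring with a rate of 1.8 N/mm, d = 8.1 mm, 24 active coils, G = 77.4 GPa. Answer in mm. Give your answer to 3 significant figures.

98.8 mm

D = (Gd⁴/(8N_a·k))^(1/3) = (77.4×10³·8.1⁴/(8·24·1.8))^(1/3)
  = (964067)^(1/3) = 98.7876 mm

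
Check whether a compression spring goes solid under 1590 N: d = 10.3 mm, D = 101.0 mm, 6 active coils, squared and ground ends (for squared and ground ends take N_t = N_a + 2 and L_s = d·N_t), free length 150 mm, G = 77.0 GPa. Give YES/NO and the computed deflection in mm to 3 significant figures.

k = Gd⁴/(8D³N_a) = (77.0×10³)(10.3⁴)/(8·101.0³·6) = 17.524 N/mm
N_t = 8; L_s = 10.3·8 = 82.4 mm; δ_solid = L₀ − L_s = 150 − 82.4 = 67.6 mm
δ = F/k = 1590/17.524 = 90.732 mm
δ ≥ δ_solid → spring goes solid

YES, δ = 90.7 mm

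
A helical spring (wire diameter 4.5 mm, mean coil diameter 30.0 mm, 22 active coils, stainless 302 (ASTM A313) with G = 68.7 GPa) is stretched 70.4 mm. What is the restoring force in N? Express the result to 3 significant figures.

417 N

k = Gd⁴/(8D³N_a) = (68.7×10³)(4.5⁴)/(8·30.0³·22) = 5.9283 N/mm
F = k·δ = 5.9283 × 70.4 = 417.35 N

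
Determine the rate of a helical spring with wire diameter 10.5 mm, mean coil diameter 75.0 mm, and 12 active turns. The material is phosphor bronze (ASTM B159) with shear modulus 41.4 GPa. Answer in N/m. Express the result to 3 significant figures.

12400 N/m

k = Gd⁴/(8D³N_a) = (41.4×10³ × 10.5⁴) / (8 × 75.0³ × 12)
  = 5.0322e+08 / 4.05e+07 = 12.425 N/mm = 12425 N/m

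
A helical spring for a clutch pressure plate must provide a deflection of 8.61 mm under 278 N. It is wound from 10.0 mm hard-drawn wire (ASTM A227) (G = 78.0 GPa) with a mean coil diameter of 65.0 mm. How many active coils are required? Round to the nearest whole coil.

11

Required rate k = F/δ = 278/8.61 = 32.288 N/mm
N_a = Gd⁴/(8D³k) = (78.0×10³ × 10.0⁴)/(8 × 65.0³ × 32.288)
    = 7.8e+08 / 7.09368e+07 = 11 → 11 coils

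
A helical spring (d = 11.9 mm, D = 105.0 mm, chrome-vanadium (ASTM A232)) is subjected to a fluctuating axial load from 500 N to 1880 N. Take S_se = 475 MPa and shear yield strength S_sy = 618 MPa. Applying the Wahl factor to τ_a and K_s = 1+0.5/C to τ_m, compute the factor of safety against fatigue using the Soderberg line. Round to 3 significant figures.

1.69

C = D/d = 105.0/11.9 = 8.8235; K_W = (4C−1)/(4C−4)+0.615/C = 1.1656; K_s = 1+0.5/C = 1.0567
F_a = (F_max−F_min)/2 = 690 N; F_m = (F_max+F_min)/2 = 1190 N
τ_a = K_W·8F_aD/(πd³) = 1.1656 × 109.48 = 127.61 MPa
τ_m = K_s·8F_mD/(πd³) = 1.0567 × 188.81 = 199.51 MPa
Soderberg: 1/n_f = τ_a/S_se + τ_m/S_sy = 127.61/475 + 199.51/618 = 0.26865 + 0.32284 = 0.59148
n_f = 1/0.59148 = 1.691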